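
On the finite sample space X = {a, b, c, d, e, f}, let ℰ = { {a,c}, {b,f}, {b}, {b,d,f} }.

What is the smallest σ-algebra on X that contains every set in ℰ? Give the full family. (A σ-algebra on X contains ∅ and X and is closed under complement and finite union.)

σ(ℰ) = { {}, {b}, {d}, {e}, {f}, {a,c}, {b,d}, {b,e}, {b,f}, {d,e}, {d,f}, {e,f}, {a,b,c}, {a,c,d}, {a,c,e}, {a,c,f}, {b,d,e}, {b,d,f}, {b,e,f}, {d,e,f}, {a,b,c,d}, {a,b,c,e}, {a,b,c,f}, {a,c,d,e}, {a,c,d,f}, {a,c,e,f}, {b,d,e,f}, {a,b,c,d,e}, {a,b,c,d,f}, {a,b,c,e,f}, {a,c,d,e,f}, X }

Working:
Begin from { {}, {b}, {a,c}, {b,f}, {b,d,f}, X } (that is, ℰ plus ∅ and X).
Round 1. New:
  {a,b,c}  = {a,c} ∪ {b}
  {a,c,e}  = complement {b,d,f}
  {a,b,c,f}  = {a,c} ∪ {b,f}
  {a,c,d,e}  = complement {b,f}
  {b,d,e,f}  = complement {a,c}
  {a,b,c,d,f}  = {b,d,f} ∪ {a,c}
  {a,c,d,e,f}  = complement {b}
  [13 total]
Round 2. New:
  {e}  = complement {a,b,c,d,f}
  {d,e}  = complement {a,b,c,f}
  {d,e,f}  = complement {a,b,c}
  {a,b,c,e}  = {a,b,c} ∪ {a,c,e}
  {a,b,c,d,e}  = {a,b,c} ∪ {a,c,d,e}
  {a,b,c,e,f}  = {a,c,e} ∪ {b,f}
  [19 total]
Round 3. New:
  {d}  = complement {a,b,c,e,f}
  {f}  = complement {a,b,c,d,e}
  {b,e}  = {b} ∪ {e}
  {d,f}  = complement {a,b,c,e}
  {b,d,e}  = {b} ∪ {d,e}
  {b,e,f}  = {b,f} ∪ {e}
  [25 total]
Round 4: 7 new —
  {b,d}  = {b} ∪ {d}
  {e,f}  = {f} ∪ {e}
  {a,c,d}  = complement {b,e,f}
  {a,c,f}  = complement {b,d,e}
  {a,b,c,d}  = {a,b,c} ∪ {d}
  {a,c,d,f}  = complement {b,e}
  {a,c,e,f}  = {a,c,e} ∪ {f}
  [32 total]
Round 5: closed — nothing new.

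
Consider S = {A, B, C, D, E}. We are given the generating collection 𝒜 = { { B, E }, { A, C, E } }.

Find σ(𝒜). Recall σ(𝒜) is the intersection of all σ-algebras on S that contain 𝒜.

Start: 𝒜 ∪ {∅, S} = { {  }, { B, E }, { A, C, E }, S }.
Pass 1. New:
  { B, D }  = { A, C, E }ᶜ
  { A, C, D }  = { B, E }ᶜ
  { A, B, C, E }  = { A, C, E } ∪ { B, E }
  |family| = 7
Pass 2: +4 →
  { D }  = { A, B, C, E }ᶜ
  { B, D, E }  = { B, E } ∪ { B, D }
  { A, B, C, D }  = { A, C, D } ∪ { B, D }
  { A, C, D, E }  = { A, C, D } ∪ { A, C, E }
  |family| = 11
Pass 3 adds 3:
  { B }  = { A, C, D, E }ᶜ
  { E }  = { A, B, C, D }ᶜ
  { A, C }  = { B, D, E }ᶜ
  |family| = 14
Pass 4: +2 →
  { D, E }  = { D } ∪ { E }
  { A, B, C }  = { A, C } ∪ { B }
  |family| = 16
Pass 5: already closed under ᶜ and ∪.

|σ(𝒜)| = 16.  σ(𝒜) = { {  }, { B }, { D }, { E }, { A, C }, { B, D }, { B, E }, { D, E }, { A, B, C }, { A, C, D }, { A, C, E }, { B, D, E }, { A, B, C, D }, { A, B, C, E }, { A, C, D, E }, S }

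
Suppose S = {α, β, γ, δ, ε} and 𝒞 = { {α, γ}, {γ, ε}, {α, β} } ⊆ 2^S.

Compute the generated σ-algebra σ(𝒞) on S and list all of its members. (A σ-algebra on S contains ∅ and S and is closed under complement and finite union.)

Answer: σ(𝒞) = { {}, {α}, {β}, {γ}, {δ}, {ε}, {α, β}, {α, γ}, {α, δ}, {α, ε}, {β, γ}, {β, δ}, {β, ε}, {γ, δ}, {γ, ε}, {δ, ε}, {α, β, γ}, {α, β, δ}, {α, β, ε}, {α, γ, δ}, {α, γ, ε}, {α, δ, ε}, {β, γ, δ}, {β, γ, ε}, {β, δ, ε}, {γ, δ, ε}, {α, β, γ, δ}, {α, β, γ, ε}, {α, β, δ, ε}, {α, γ, δ, ε}, {β, γ, δ, ε}, S }

Trace:
Take S₀ = 𝒞 ∪ {∅, S} = { {}, {α, β}, {α, γ}, {γ, ε}, S }.
Step 1. New:
  {α, β, γ}  = {α, β} ∪ {α, γ}
  {α, β, δ}  = complement {γ, ε}
  {α, γ, ε}  = {α, γ} ∪ {γ, ε}
  {β, δ, ε}  = complement {α, γ}
  {γ, δ, ε}  = complement {α, β}
  {α, β, γ, ε}  = {α, β} ∪ {γ, ε}
  (now 11)
Step 2. New:
  {δ}  = complement {α, β, γ, ε}
  {β, δ}  = complement {α, γ, ε}
  {δ, ε}  = complement {α, β, γ}
  {α, β, γ, δ}  = {α, β, γ} ∪ {α, β, δ}
  {α, β, δ, ε}  = {α, β} ∪ {β, δ, ε}
  {α, γ, δ, ε}  = {γ, δ, ε} ∪ {α, γ, ε}
  {β, γ, δ, ε}  = {γ, δ, ε} ∪ {β, δ, ε}
  (now 18)
Step 3. New:
  {α}  = complement {β, γ, δ, ε}
  {β}  = complement {α, γ, δ, ε}
  {γ}  = complement {α, β, δ, ε}
  {ε}  = complement {α, β, γ, δ}
  {α, γ, δ}  = {α, γ} ∪ {δ}
  (now 23)
Step 4 adds 9:
  {α, δ}  = {δ} ∪ {α}
  {α, ε}  = {ε} ∪ {α}
  {β, γ}  = {β} ∪ {γ}
  {β, ε}  = complement {α, γ, δ}
  {γ, δ}  = {γ} ∪ {δ}
  {α, β, ε}  = {α, β} ∪ {ε}
  {α, δ, ε}  = {δ, ε} ∪ {α}
  {β, γ, δ}  = {γ} ∪ {β, δ}
  {β, γ, ε}  = {β} ∪ {γ, ε}
  (now 32)
Step 5: no new sets; the family is a σ-algebra.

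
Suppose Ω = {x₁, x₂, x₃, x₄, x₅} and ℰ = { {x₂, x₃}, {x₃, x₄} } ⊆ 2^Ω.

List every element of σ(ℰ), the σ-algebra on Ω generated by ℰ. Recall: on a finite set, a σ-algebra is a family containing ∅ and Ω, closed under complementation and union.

Seed the family with ℰ together with ∅ and Ω: { {}, {x₂, x₃}, {x₃, x₄}, Ω }.
Pass 1 adds 3:
  {x₁, x₂, x₅}  = {x₃, x₄}ᶜ
  {x₁, x₄, x₅}  = {x₂, x₃}ᶜ
  {x₂, x₃, x₄}  = {x₂, x₃} ∪ {x₃, x₄}
  |family| = 7
Pass 2. New:
  {x₁, x₅}  = {x₂, x₃, x₄}ᶜ
  {x₁, x₂, x₃, x₅}  = {x₁, x₂, x₅} ∪ {x₂, x₃}
  {x₁, x₂, x₄, x₅}  = {x₁, x₄, x₅} ∪ {x₁, x₂, x₅}
  {x₁, x₃, x₄, x₅}  = {x₁, x₄, x₅} ∪ {x₃, x₄}
  |family| = 11
Pass 3: +3 →
  {x₂}  = {x₁, x₃, x₄, x₅}ᶜ
  {x₃}  = {x₁, x₂, x₄, x₅}ᶜ
  {x₄}  = {x₁, x₂, x₃, x₅}ᶜ
  |family| = 14
Pass 4: +2 →
  {x₂, x₄}  = {x₄} ∪ {x₂}
  {x₁, x₃, x₅}  = {x₃} ∪ {x₁, x₅}
  |family| = 16
Pass 5 adds nothing — fixpoint reached.

|σ(ℰ)| = 16.  σ(ℰ) = { {}, {x₂}, {x₃}, {x₄}, {x₁, x₅}, {x₂, x₃}, {x₂, x₄}, {x₃, x₄}, {x₁, x₂, x₅}, {x₁, x₃, x₅}, {x₁, x₄, x₅}, {x₂, x₃, x₄}, {x₁, x₂, x₃, x₅}, {x₁, x₂, x₄, x₅}, {x₁, x₃, x₄, x₅}, Ω }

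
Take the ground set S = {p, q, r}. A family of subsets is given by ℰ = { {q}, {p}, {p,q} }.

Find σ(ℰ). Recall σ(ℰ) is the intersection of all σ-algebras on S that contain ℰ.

Begin from { ∅, {p}, {q}, {p,q}, S } (that is, ℰ plus ∅ and S).
Iteration 1: 3 new —
  {r}  = ᶜ of {p,q}
  {p,r}  = ᶜ of {q}
  {q,r}  = ᶜ of {p}
  (now 8)
Iteration 2: already closed under ᶜ and ∪.

Therefore σ(ℰ) = { ∅, {p}, {q}, {r}, {p,q}, {p,r}, {q,r}, S } (|σ(ℰ)| = 8).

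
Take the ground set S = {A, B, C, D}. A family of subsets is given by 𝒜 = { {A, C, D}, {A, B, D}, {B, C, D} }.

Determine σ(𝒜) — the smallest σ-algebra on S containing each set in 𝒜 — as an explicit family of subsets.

Answer: σ(𝒜) = { {}, {A}, {B}, {C}, {D}, {A, B}, {A, C}, {A, D}, {B, C}, {B, D}, {C, D}, {A, B, C}, {A, B, D}, {A, C, D}, {B, C, D}, S }

Working:
Start: 𝒜 ∪ {∅, S} = { {}, {A, B, D}, {A, C, D}, {B, C, D}, S }.
Round 1: +3 →
  {A}  = complement {B, C, D}
  {B}  = complement {A, C, D}
  {C}  = complement {A, B, D}
  (now 8)
Round 2: +3 →
  {A, B}  = {B} ∪ {A}
  {A, C}  = {C} ∪ {A}
  {B, C}  = {C} ∪ {B}
  (now 11)
Round 3: 4 new —
  {A, D}  = complement {B, C}
  {B, D}  = complement {A, C}
  {C, D}  = complement {A, B}
  {A, B, C}  = {C} ∪ {A, B}
  (now 15)
Round 4 adds 1:
  {D}  = complement {A, B, C}
  (now 16)
After Round 5 the family is unchanged; done.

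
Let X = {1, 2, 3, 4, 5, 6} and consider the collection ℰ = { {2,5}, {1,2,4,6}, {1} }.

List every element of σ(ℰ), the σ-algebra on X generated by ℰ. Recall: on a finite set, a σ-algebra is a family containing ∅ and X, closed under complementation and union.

Begin from { ∅, {1}, {2,5}, {1,2,4,6}, X } (that is, ℰ plus ∅ and X).
Pass 1: +5 →
  {3,5}  = complement {1,2,4,6}
  {1,2,5}  = {2,5} ∪ {1}
  {1,3,4,6}  = complement {2,5}
  {1,2,4,5,6}  = {2,5} ∪ {1,2,4,6}
  {2,3,4,5,6}  = complement {1}
  [10 total]
Pass 2: 7 new —
  {3}  = complement {1,2,4,5,6}
  {1,3,5}  = {3,5} ∪ {1}
  {2,3,5}  = {2,5} ∪ {3,5}
  {3,4,6}  = complement {1,2,5}
  {1,2,3,5}  = {1,2,5} ∪ {3,5}
  {1,2,3,4,6}  = {1,2,4,6} ∪ {1,3,4,6}
  {1,3,4,5,6}  = {1,3,4,6} ∪ {3,5}
  [17 total]
Pass 3: 7 new —
  {2}  = complement {1,3,4,5,6}
  {5}  = complement {1,2,3,4,6}
  {1,3}  = {3} ∪ {1}
  {4,6}  = complement {1,2,3,5}
  {1,4,6}  = complement {2,3,5}
  {2,4,6}  = complement {1,3,5}
  {3,4,5,6}  = {3,5} ∪ {3,4,6}
  [24 total]
Pass 4: 8 new —
  {1,2}  = complement {3,4,5,6}
  {1,5}  = {5} ∪ {1}
  {2,3}  = {2} ∪ {3}
  {1,2,3}  = {2} ∪ {1,3}
  {4,5,6}  = {5} ∪ {4,6}
  {1,4,5,6}  = {1,4,6} ∪ {5}
  {2,3,4,6}  = {2,4,6} ∪ {3}
  {2,4,5,6}  = complement {1,3}
  [32 total]
Pass 5: stable.

Hence σ(ℰ) has 32 members: { ∅, {1}, {2}, {3}, {5}, {1,2}, {1,3}, {1,5}, {2,3}, {2,5}, {3,5}, {4,6}, {1,2,3}, {1,2,5}, {1,3,5}, {1,4,6}, {2,3,5}, {2,4,6}, {3,4,6}, {4,5,6}, {1,2,3,5}, {1,2,4,6}, {1,3,4,6}, {1,4,5,6}, {2,3,4,6}, {2,4,5,6}, {3,4,5,6}, {1,2,3,4,6}, {1,2,4,5,6}, {1,3,4,5,6}, {2,3,4,5,6}, X }.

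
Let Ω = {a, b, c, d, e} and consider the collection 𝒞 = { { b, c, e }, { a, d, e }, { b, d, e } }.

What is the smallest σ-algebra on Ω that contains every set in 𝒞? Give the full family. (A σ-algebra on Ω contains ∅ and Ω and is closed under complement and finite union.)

Begin from { {}, { a, d, e }, { b, c, e }, { b, d, e }, Ω } (that is, 𝒞 plus ∅ and Ω).
Pass 1 adds 5:
  { a, c }  = complement { b, d, e }
  { a, d }  = complement { b, c, e }
  { b, c }  = complement { a, d, e }
  { a, b, d, e }  = { a, d, e } ∪ { b, d, e }
  { b, c, d, e }  = { b, c, e } ∪ { b, d, e }
Pass 2 adds 7:
  { a }  = complement { b, c, d, e }
  { c }  = complement { a, b, d, e }
  { a, b, c }  = { b, c } ∪ { a, c }
  { a, c, d }  = { a, d } ∪ { a, c }
  { a, b, c, d }  = { b, c } ∪ { a, d }
  { a, b, c, e }  = { b, c, e } ∪ { a, c }
  { a, c, d, e }  = { a, d, e } ∪ { a, c }
Pass 3. New:
  { b }  = complement { a, c, d, e }
  { d }  = complement { a, b, c, e }
  { e }  = complement { a, b, c, d }
  { b, e }  = complement { a, c, d }
  { d, e }  = complement { a, b, c }
Pass 4: 10 new —
  { a, b }  = { b } ∪ { a }
  { a, e }  = { e } ∪ { a }
  { b, d }  = { b } ∪ { d }
  { c, d }  = { c } ∪ { d }
  { c, e }  = { e } ∪ { c }
  { a, b, d }  = { b } ∪ { a, d }
  { a, b, e }  = { b, e } ∪ { a }
  { a, c, e }  = { e } ∪ { a, c }
  { b, c, d }  = { b, c } ∪ { d }
  { c, d, e }  = { d, e } ∪ { c }
Pass 5: stable.

|σ(𝒞)| = 32.  σ(𝒞) = { {}, { a }, { b }, { c }, { d }, { e }, { a, b }, { a, c }, { a, d }, { a, e }, { b, c }, { b, d }, { b, e }, { c, d }, { c, e }, { d, e }, { a, b, c }, { a, b, d }, { a, b, e }, { a, c, d }, { a, c, e }, { a, d, e }, { b, c, d }, { b, c, e }, { b, d, e }, { c, d, e }, { a, b, c, d }, { a, b, c, e }, { a, b, d, e }, { a, c, d, e }, { b, c, d, e }, Ω }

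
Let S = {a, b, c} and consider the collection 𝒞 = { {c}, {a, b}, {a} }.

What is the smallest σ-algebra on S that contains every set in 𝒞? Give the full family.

σ(𝒞) (8 sets): { ∅, {a}, {b}, {c}, {a, b}, {a, c}, {b, c}, S }

Check:
Initial family (5 sets): { ∅, {a}, {c}, {a, b}, S }.
Round 1 (2 new):
  {a, c}  = {c} ∪ {a}
  {b, c}  = S∖{a}
  (now 7)
Round 2: 1 new —
  {b}  = S∖{a, c}
  (now 8)
Round 3: no new sets; the family is a σ-algebra.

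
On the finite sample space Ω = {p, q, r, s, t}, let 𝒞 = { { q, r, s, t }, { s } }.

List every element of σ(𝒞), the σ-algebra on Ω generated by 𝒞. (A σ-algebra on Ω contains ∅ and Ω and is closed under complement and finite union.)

Begin from { ∅, { s }, { q, r, s, t }, Ω } (that is, 𝒞 plus ∅ and Ω).
Step 1. New:
  { p }  = { q, r, s, t }ᶜ
  { p, q, r, t }  = { s }ᶜ
  |family| = 6
Step 2. New:
  { p, s }  = { s } ∪ { p }
  |family| = 7
Step 3: 1 new —
  { q, r, t }  = { p, s }ᶜ
  |family| = 8
Step 4: no new sets; the family is a σ-algebra.

σ(𝒞) = { ∅, { p }, { s }, { p, s }, { q, r, t }, { p, q, r, t }, { q, r, s, t }, Ω }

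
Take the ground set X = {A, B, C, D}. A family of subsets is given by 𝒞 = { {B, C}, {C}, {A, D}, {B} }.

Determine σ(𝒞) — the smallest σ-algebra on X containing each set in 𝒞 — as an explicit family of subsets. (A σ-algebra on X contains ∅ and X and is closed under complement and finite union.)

|σ(𝒞)| = 8.  σ(𝒞) = { {}, {B}, {C}, {A, D}, {B, C}, {A, B, D}, {A, C, D}, X }

Derivation:
Start: 𝒞 ∪ {∅, X} = { {}, {B}, {C}, {A, D}, {B, C}, X }.
Step 1 (2 new):
  {A, B, D}  = ᶜ of {C}
  {A, C, D}  = ᶜ of {B}
  — 8 sets.
Step 2 adds nothing — fixpoint reached.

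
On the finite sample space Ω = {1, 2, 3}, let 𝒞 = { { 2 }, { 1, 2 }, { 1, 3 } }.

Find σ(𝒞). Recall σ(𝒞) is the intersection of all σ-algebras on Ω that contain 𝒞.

σ(𝒞) = { ∅, { 1 }, { 2 }, { 3 }, { 1, 2 }, { 1, 3 }, { 2, 3 }, Ω }

Derivation:
Take S₀ = 𝒞 ∪ {∅, Ω} = { ∅, { 2 }, { 1, 2 }, { 1, 3 }, Ω }.
Step 1: +1 →
  { 3 }  = { 1, 2 }ᶜ
Step 2. New:
  { 2, 3 }  = { 3 } ∪ { 2 }
Step 3: +1 →
  { 1 }  = { 2, 3 }ᶜ
Step 4: closed — nothing new.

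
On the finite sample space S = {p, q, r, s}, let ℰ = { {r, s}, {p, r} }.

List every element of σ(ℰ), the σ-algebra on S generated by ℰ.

Initial family (4 sets): { {}, {p, r}, {r, s}, S }.
Iteration 1. New:
  {p, q}  = complement {r, s}
  {q, s}  = complement {p, r}
  {p, r, s}  = {p, r} ∪ {r, s}
  — 7 sets.
Iteration 2. New:
  {q}  = complement {p, r, s}
  {p, q, r}  = {p, q} ∪ {p, r}
  {p, q, s}  = {p, q} ∪ {q, s}
  {q, r, s}  = {r, s} ∪ {q, s}
  — 11 sets.
Iteration 3: 3 new —
  {p}  = complement {q, r, s}
  {r}  = complement {p, q, s}
  {s}  = complement {p, q, r}
  — 14 sets.
Iteration 4. New:
  {p, s}  = {s} ∪ {p}
  {q, r}  = {r} ∪ {q}
  — 16 sets.
Iteration 5: already closed under ᶜ and ∪.

|σ(ℰ)| = 16.  σ(ℰ) = { {}, {p}, {q}, {r}, {s}, {p, q}, {p, r}, {p, s}, {q, r}, {q, s}, {r, s}, {p, q, r}, {p, q, s}, {p, r, s}, {q, r, s}, S }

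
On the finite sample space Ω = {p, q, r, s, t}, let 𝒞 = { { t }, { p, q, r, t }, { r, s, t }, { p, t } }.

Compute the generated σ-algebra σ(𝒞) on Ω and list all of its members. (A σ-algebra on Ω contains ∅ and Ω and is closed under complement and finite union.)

Take S₀ = 𝒞 ∪ {∅, Ω} = { {  }, { t }, { p, t }, { r, s, t }, { p, q, r, t }, Ω }.
Pass 1: +5 →
  { s }  = complement { p, q, r, t }
  { p, q }  = complement { r, s, t }
  { q, r, s }  = complement { p, t }
  { p, q, r, s }  = complement { t }
  { p, r, s, t }  = { r, s, t } ∪ { p, t }
  [11 total]
Pass 2: +6 →
  { q }  = complement { p, r, s, t }
  { s, t }  = { t } ∪ { s }
  { p, q, s }  = { p, q } ∪ { s }
  { p, q, t }  = { p, q } ∪ { t }
  { p, s, t }  = { p, t } ∪ { s }
  { q, r, s, t }  = { r, s, t } ∪ { q, r, s }
  [17 total]
Pass 3: 9 new —
  { p }  = complement { q, r, s, t }
  { q, r }  = complement { p, s, t }
  { q, s }  = { s } ∪ { q }
  { q, t }  = { q } ∪ { t }
  { r, s }  = complement { p, q, t }
  { r, t }  = complement { p, q, s }
  { p, q, r }  = complement { s, t }
  { q, s, t }  = { s, t } ∪ { q }
  { p, q, s, t }  = { s, t } ∪ { p, q, t }
  [26 total]
Pass 4. New:
  { r }  = complement { p, q, s, t }
  { p, r }  = complement { q, s, t }
  { p, s }  = { s } ∪ { p }
  { p, r, s }  = complement { q, t }
  { p, r, t }  = complement { q, s }
  { q, r, t }  = { q, t } ∪ { q, r }
  [32 total]
Pass 5: already closed under ᶜ and ∪.

Therefore σ(𝒞) = { {  }, { p }, { q }, { r }, { s }, { t }, { p, q }, { p, r }, { p, s }, { p, t }, { q, r }, { q, s }, { q, t }, { r, s }, { r, t }, { s, t }, { p, q, r }, { p, q, s }, { p, q, t }, { p, r, s }, { p, r, t }, { p, s, t }, { q, r, s }, { q, r, t }, { q, s, t }, { r, s, t }, { p, q, r, s }, { p, q, r, t }, { p, q, s, t }, { p, r, s, t }, { q, r, s, t }, Ω } (|σ(𝒞)| = 32).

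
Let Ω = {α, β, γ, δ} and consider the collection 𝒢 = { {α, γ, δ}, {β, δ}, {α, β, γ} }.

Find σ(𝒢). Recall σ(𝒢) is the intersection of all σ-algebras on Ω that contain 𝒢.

σ(𝒢) = { ∅, {β}, {δ}, {α, γ}, {β, δ}, {α, β, γ}, {α, γ, δ}, Ω }

Working:
Take S₀ = 𝒢 ∪ {∅, Ω} = { ∅, {β, δ}, {α, β, γ}, {α, γ, δ}, Ω }.
Round 1 adds 3:
  {β}  = Ω∖{α, γ, δ}
  {δ}  = Ω∖{α, β, γ}
  {α, γ}  = Ω∖{β, δ}
Round 2: no new sets; the family is a σ-algebra.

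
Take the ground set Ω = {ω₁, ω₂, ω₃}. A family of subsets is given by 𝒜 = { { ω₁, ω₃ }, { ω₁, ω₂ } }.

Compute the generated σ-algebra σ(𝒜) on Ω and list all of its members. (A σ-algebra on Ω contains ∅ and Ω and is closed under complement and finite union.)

Begin from { {}, { ω₁, ω₂ }, { ω₁, ω₃ }, Ω } (that is, 𝒜 plus ∅ and Ω).
Iteration 1 adds 2:
  { ω₂ }  = { ω₁, ω₃ }ᶜ
  { ω₃ }  = { ω₁, ω₂ }ᶜ
  (now 6)
Iteration 2: +1 →
  { ω₂, ω₃ }  = { ω₃ } ∪ { ω₂ }
  (now 7)
Iteration 3: +1 →
  { ω₁ }  = { ω₂, ω₃ }ᶜ
  (now 8)
After Iteration 4 the family is unchanged; done.

|σ(𝒜)| = 8.  σ(𝒜) = { {}, { ω₁ }, { ω₂ }, { ω₃ }, { ω₁, ω₂ }, { ω₁, ω₃ }, { ω₂, ω₃ }, Ω }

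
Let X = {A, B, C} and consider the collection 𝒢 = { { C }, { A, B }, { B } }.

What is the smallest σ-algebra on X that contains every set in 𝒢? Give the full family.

σ(𝒢) = { ∅, { A }, { B }, { C }, { A, B }, { A, C }, { B, C }, X }

Working:
Initial family (5 sets): { ∅, { B }, { C }, { A, B }, X }.
Iteration 1: +2 →
  { A, C }  = ᶜ of { B }
  { B, C }  = { C } ∪ { B }
  (now 7)
Iteration 2 adds 1:
  { A }  = ᶜ of { B, C }
  (now 8)
Iteration 3 adds nothing — fixpoint reached.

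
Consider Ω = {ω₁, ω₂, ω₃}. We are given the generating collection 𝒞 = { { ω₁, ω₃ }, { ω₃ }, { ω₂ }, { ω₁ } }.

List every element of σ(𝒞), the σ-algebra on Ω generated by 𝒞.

Seed the family with 𝒞 together with ∅ and Ω: { {  }, { ω₁ }, { ω₂ }, { ω₃ }, { ω₁, ω₃ }, Ω }.
Step 1 (2 new):
  { ω₁, ω₂ }  = complement { ω₃ }
  { ω₂, ω₃ }  = complement { ω₁ }
  [8 total]
After Step 2 the family is unchanged; done.

Therefore σ(𝒞) = { {  }, { ω₁ }, { ω₂ }, { ω₃ }, { ω₁, ω₂ }, { ω₁, ω₃ }, { ω₂, ω₃ }, Ω } (|σ(𝒞)| = 8).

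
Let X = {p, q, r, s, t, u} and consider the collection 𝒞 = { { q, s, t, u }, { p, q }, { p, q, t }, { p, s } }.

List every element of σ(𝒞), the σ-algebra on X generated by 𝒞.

|σ(𝒞)| = 64.  σ(𝒞) = { {}, { p }, { q }, { r }, { s }, { t }, { u }, { p, q }, { p, r }, { p, s }, { p, t }, { p, u }, { q, r }, { q, s }, { q, t }, { q, u }, { r, s }, { r, t }, { r, u }, { s, t }, { s, u }, { t, u }, { p, q, r }, { p, q, s }, { p, q, t }, { p, q, u }, { p, r, s }, { p, r, t }, { p, r, u }, { p, s, t }, { p, s, u }, { p, t, u }, { q, r, s }, { q, r, t }, { q, r, u }, { q, s, t }, { q, s, u }, { q, t, u }, { r, s, t }, { r, s, u }, { r, t, u }, { s, t, u }, { p, q, r, s }, { p, q, r, t }, { p, q, r, u }, { p, q, s, t }, { p, q, s, u }, { p, q, t, u }, { p, r, s, t }, { p, r, s, u }, { p, r, t, u }, { p, s, t, u }, { q, r, s, t }, { q, r, s, u }, { q, r, t, u }, { q, s, t, u }, { r, s, t, u }, { p, q, r, s, t }, { p, q, r, s, u }, { p, q, r, t, u }, { p, q, s, t, u }, { p, r, s, t, u }, { q, r, s, t, u }, X }

Check:
Take S₀ = 𝒞 ∪ {∅, X} = { {}, { p, q }, { p, s }, { p, q, t }, { q, s, t, u }, X }.
Iteration 1. New:
  { p, r }  = X∖{ q, s, t, u }
  { p, q, s }  = { p, s } ∪ { p, q }
  { r, s, u }  = X∖{ p, q, t }
  { p, q, s, t }  = { p, q, t } ∪ { p, s }
  { q, r, t, u }  = X∖{ p, s }
  { r, s, t, u }  = X∖{ p, q }
  { p, q, s, t, u }  = { p, q, t } ∪ { q, s, t, u }
  — 13 sets.
Iteration 2 (13 new):
  { r }  = X∖{ p, q, s, t, u }
  { r, u }  = X∖{ p, q, s, t }
  { p, q, r }  = { p, q } ∪ { p, r }
  { p, r, s }  = { p, s } ∪ { p, r }
  { r, t, u }  = X∖{ p, q, s }
  { p, q, r, s }  = { p, q, s } ∪ { p, r }
  { p, q, r, t }  = { p, q, t } ∪ { p, r }
  { p, r, s, u }  = { p, s } ∪ { r, s, u }
  { p, q, r, s, t }  = { p, q, s, t } ∪ { p, r }
  { p, q, r, s, u }  = { p, q } ∪ { r, s, u }
  { p, q, r, t, u }  = { p, q } ∪ { q, r, t, u }
  { p, r, s, t, u }  = { r, s, t, u } ∪ { p, s }
  { q, r, s, t, u }  = { r, s, t, u } ∪ { q, s, t, u }
  — 26 sets.
Iteration 3 adds 13:
  { p }  = X∖{ q, r, s, t, u }
  { q }  = X∖{ p, r, s, t, u }
  { s }  = X∖{ p, q, r, t, u }
  { t }  = X∖{ p, q, r, s, u }
  { u }  = X∖{ p, q, r, s, t }
  { q, t }  = X∖{ p, r, s, u }
  { s, u }  = X∖{ p, q, r, t }
  { t, u }  = X∖{ p, q, r, s }
  { p, r, u }  = { p, r } ∪ { r, u }
  { q, t, u }  = X∖{ p, r, s }
  { s, t, u }  = X∖{ p, q, r }
  { p, q, r, u }  = { p, q, r } ∪ { r, u }
  { p, r, t, u }  = { p, r } ∪ { r, t, u }
  — 39 sets.
Iteration 4 (22 new):
  { p, t }  = { p } ∪ { t }
  { p, u }  = { p } ∪ { u }
  { q, r }  = { q } ∪ { r }
  { q, s }  = X∖{ p, r, t, u }
  { q, u }  = { q } ∪ { u }
  { r, s }  = { r } ∪ { s }
  { r, t }  = { r } ∪ { t }
  { s, t }  = X∖{ p, q, r, u }
  { p, q, u }  = { p, q } ∪ { u }
  { p, r, t }  = { p, r } ∪ { t }
  { p, s, t }  = { p, s } ∪ { t }
  { p, s, u }  = { p } ∪ { s, u }
  { p, t, u }  = { p } ∪ { t, u }
  { q, r, t }  = { r } ∪ { q, t }
  { q, r, u }  = { q } ∪ { r, u }
  { q, s, t }  = X∖{ p, r, u }
  { q, s, u }  = { q } ∪ { s, u }
  { p, q, s, u }  = { p, q } ∪ { s, u }
  { p, q, t, u }  = { p, q } ∪ { t, u }
  { p, r, s, t }  = { p, r, s } ∪ { t }
  { p, s, t, u }  = { s, t, u } ∪ { p }
  { q, r, s, u }  = { q } ∪ { r, s, u }
  — 61 sets.
Iteration 5 adds 3:
  { q, r, s }  = X∖{ p, t, u }
  { r, s, t }  = X∖{ p, q, u }
  { q, r, s, t }  = X∖{ p, u }
  — 64 sets.
Iteration 6: stable.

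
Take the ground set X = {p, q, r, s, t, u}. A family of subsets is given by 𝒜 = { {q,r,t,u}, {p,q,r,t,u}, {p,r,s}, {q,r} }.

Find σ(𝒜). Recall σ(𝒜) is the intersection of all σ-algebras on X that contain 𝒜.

σ(𝒜) = { {}, {p}, {q}, {r}, {s}, {p,q}, {p,r}, {p,s}, {q,r}, {q,s}, {r,s}, {t,u}, {p,q,r}, {p,q,s}, {p,r,s}, {p,t,u}, {q,r,s}, {q,t,u}, {r,t,u}, {s,t,u}, {p,q,r,s}, {p,q,t,u}, {p,r,t,u}, {p,s,t,u}, {q,r,t,u}, {q,s,t,u}, {r,s,t,u}, {p,q,r,t,u}, {p,q,s,t,u}, {p,r,s,t,u}, {q,r,s,t,u}, X }

Trace:
Seed the family with 𝒜 together with ∅ and X: { {}, {q,r}, {p,r,s}, {q,r,t,u}, {p,q,r,t,u}, X }.
Iteration 1 (5 new):
  {s}  = complement {p,q,r,t,u}
  {p,s}  = complement {q,r,t,u}
  {q,t,u}  = complement {p,r,s}
  {p,q,r,s}  = {p,r,s} ∪ {q,r}
  {p,s,t,u}  = complement {q,r}
  [11 total]
Iteration 2 adds 6:
  {t,u}  = complement {p,q,r,s}
  {q,r,s}  = {q,r} ∪ {s}
  {q,s,t,u}  = {q,t,u} ∪ {s}
  {p,q,s,t,u}  = {p,s,t,u} ∪ {q,t,u}
  {p,r,s,t,u}  = {p,s,t,u} ∪ {p,r,s}
  {q,r,s,t,u}  = {s} ∪ {q,r,t,u}
  [17 total]
Iteration 3 adds 6:
  {p}  = complement {q,r,s,t,u}
  {q}  = complement {p,r,s,t,u}
  {r}  = complement {p,q,s,t,u}
  {p,r}  = complement {q,s,t,u}
  {p,t,u}  = complement {q,r,s}
  {s,t,u}  = {t,u} ∪ {s}
  [23 total]
Iteration 4 (9 new):
  {p,q}  = {p} ∪ {q}
  {q,s}  = {q} ∪ {s}
  {r,s}  = {r} ∪ {s}
  {p,q,r}  = complement {s,t,u}
  {p,q,s}  = {q} ∪ {p,s}
  {r,t,u}  = {t,u} ∪ {r}
  {p,q,t,u}  = {p} ∪ {q,t,u}
  {p,r,t,u}  = {t,u} ∪ {p,r}
  {r,s,t,u}  = {r} ∪ {s,t,u}
  [32 total]
Iteration 5 adds nothing — fixpoint reached.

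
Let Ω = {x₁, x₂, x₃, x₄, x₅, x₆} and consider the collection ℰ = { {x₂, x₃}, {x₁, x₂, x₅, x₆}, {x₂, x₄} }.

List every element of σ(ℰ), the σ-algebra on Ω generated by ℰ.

σ(ℰ) = { ∅, {x₂}, {x₃}, {x₄}, {x₂, x₃}, {x₂, x₄}, {x₃, x₄}, {x₁, x₅, x₆}, {x₂, x₃, x₄}, {x₁, x₂, x₅, x₆}, {x₁, x₃, x₅, x₆}, {x₁, x₄, x₅, x₆}, {x₁, x₂, x₃, x₅, x₆}, {x₁, x₂, x₄, x₅, x₆}, {x₁, x₃, x₄, x₅, x₆}, Ω }

Trace:
Initial family (5 sets): { ∅, {x₂, x₃}, {x₂, x₄}, {x₁, x₂, x₅, x₆}, Ω }.
Iteration 1 adds 6:
  {x₃, x₄}  = {x₁, x₂, x₅, x₆}ᶜ
  {x₂, x₃, x₄}  = {x₂, x₃} ∪ {x₂, x₄}
  {x₁, x₃, x₅, x₆}  = {x₂, x₄}ᶜ
  {x₁, x₄, x₅, x₆}  = {x₂, x₃}ᶜ
  {x₁, x₂, x₃, x₅, x₆}  = {x₂, x₃} ∪ {x₁, x₂, x₅, x₆}
  {x₁, x₂, x₄, x₅, x₆}  = {x₂, x₄} ∪ {x₁, x₂, x₅, x₆}
Iteration 2: +4 →
  {x₃}  = {x₁, x₂, x₄, x₅, x₆}ᶜ
  {x₄}  = {x₁, x₂, x₃, x₅, x₆}ᶜ
  {x₁, x₅, x₆}  = {x₂, x₃, x₄}ᶜ
  {x₁, x₃, x₄, x₅, x₆}  = {x₁, x₃, x₅, x₆} ∪ {x₃, x₄}
Iteration 3: +1 →
  {x₂}  = {x₁, x₃, x₄, x₅, x₆}ᶜ
After Iteration 4 the family is unchanged; done.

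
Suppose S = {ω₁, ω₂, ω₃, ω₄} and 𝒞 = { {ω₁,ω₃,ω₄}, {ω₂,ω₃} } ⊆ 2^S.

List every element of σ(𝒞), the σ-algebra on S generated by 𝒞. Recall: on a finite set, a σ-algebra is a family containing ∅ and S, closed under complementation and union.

Initial family (4 sets): { ∅, {ω₂,ω₃}, {ω₁,ω₃,ω₄}, S }.
Pass 1 (2 new):
  {ω₂}  = complement {ω₁,ω₃,ω₄}
  {ω₁,ω₄}  = complement {ω₂,ω₃}
  [6 total]
Pass 2: 1 new —
  {ω₁,ω₂,ω₄}  = {ω₁,ω₄} ∪ {ω₂}
  [7 total]
Pass 3: 1 new —
  {ω₃}  = complement {ω₁,ω₂,ω₄}
  [8 total]
After Pass 4 the family is unchanged; done.

Hence σ(𝒞) has 8 members: { ∅, {ω₂}, {ω₃}, {ω₁,ω₄}, {ω₂,ω₃}, {ω₁,ω₂,ω₄}, {ω₁,ω₃,ω₄}, S }.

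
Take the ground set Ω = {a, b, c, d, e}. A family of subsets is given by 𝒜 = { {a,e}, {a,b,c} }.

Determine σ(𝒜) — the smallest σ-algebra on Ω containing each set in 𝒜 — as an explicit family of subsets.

Start: 𝒜 ∪ {∅, Ω} = { {}, {a,e}, {a,b,c}, Ω }.
Step 1. New:
  {d,e}  = ᶜ of {a,b,c}
  {b,c,d}  = ᶜ of {a,e}
  {a,b,c,e}  = {a,b,c} ∪ {a,e}
  (now 7)
Step 2: 4 new —
  {d}  = ᶜ of {a,b,c,e}
  {a,d,e}  = {d,e} ∪ {a,e}
  {a,b,c,d}  = {a,b,c} ∪ {b,c,d}
  {b,c,d,e}  = {d,e} ∪ {b,c,d}
  (now 11)
Step 3: +3 →
  {a}  = ᶜ of {b,c,d,e}
  {e}  = ᶜ of {a,b,c,d}
  {b,c}  = ᶜ of {a,d,e}
  (now 14)
Step 4 adds 2:
  {a,d}  = {d} ∪ {a}
  {b,c,e}  = {b,c} ∪ {e}
  (now 16)
Step 5: stable.

|σ(𝒜)| = 16.  σ(𝒜) = { {}, {a}, {d}, {e}, {a,d}, {a,e}, {b,c}, {d,e}, {a,b,c}, {a,d,e}, {b,c,d}, {b,c,e}, {a,b,c,d}, {a,b,c,e}, {b,c,d,e}, Ω }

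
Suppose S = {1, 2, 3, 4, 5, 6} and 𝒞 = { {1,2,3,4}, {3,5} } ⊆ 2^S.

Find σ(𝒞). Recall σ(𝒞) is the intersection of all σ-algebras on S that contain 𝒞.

Start: 𝒞 ∪ {∅, S} = { {}, {3,5}, {1,2,3,4}, S }.
Pass 1 adds 3:
  {5,6}  = complement {1,2,3,4}
  {1,2,4,6}  = complement {3,5}
  {1,2,3,4,5}  = {3,5} ∪ {1,2,3,4}
  — 7 sets.
Pass 2: +4 →
  {6}  = complement {1,2,3,4,5}
  {3,5,6}  = {5,6} ∪ {3,5}
  {1,2,3,4,6}  = {1,2,4,6} ∪ {1,2,3,4}
  {1,2,4,5,6}  = {1,2,4,6} ∪ {5,6}
  — 11 sets.
Pass 3 adds 3:
  {3}  = complement {1,2,4,5,6}
  {5}  = complement {1,2,3,4,6}
  {1,2,4}  = complement {3,5,6}
  — 14 sets.
Pass 4 (2 new):
  {3,6}  = {3} ∪ {6}
  {1,2,4,5}  = {1,2,4} ∪ {5}
  — 16 sets.
Pass 5: closed — nothing new.

|σ(𝒞)| = 16.  σ(𝒞) = { {}, {3}, {5}, {6}, {3,5}, {3,6}, {5,6}, {1,2,4}, {3,5,6}, {1,2,3,4}, {1,2,4,5}, {1,2,4,6}, {1,2,3,4,5}, {1,2,3,4,6}, {1,2,4,5,6}, S }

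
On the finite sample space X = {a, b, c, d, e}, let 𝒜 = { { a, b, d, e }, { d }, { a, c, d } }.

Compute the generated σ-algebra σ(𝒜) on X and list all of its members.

|σ(𝒜)| = 16.  σ(𝒜) = { {}, { a }, { c }, { d }, { a, c }, { a, d }, { b, e }, { c, d }, { a, b, e }, { a, c, d }, { b, c, e }, { b, d, e }, { a, b, c, e }, { a, b, d, e }, { b, c, d, e }, X }

Check:
Take S₀ = 𝒜 ∪ {∅, X} = { {}, { d }, { a, c, d }, { a, b, d, e }, X }.
Pass 1: 3 new —
  { c }  = X∖{ a, b, d, e }
  { b, e }  = X∖{ a, c, d }
  { a, b, c, e }  = X∖{ d }
Pass 2: 3 new —
  { c, d }  = { d } ∪ { c }
  { b, c, e }  = { c } ∪ { b, e }
  { b, d, e }  = { d } ∪ { b, e }
Pass 3 adds 4:
  { a, c }  = X∖{ b, d, e }
  { a, d }  = X∖{ b, c, e }
  { a, b, e }  = X∖{ c, d }
  { b, c, d, e }  = { c } ∪ { b, d, e }
Pass 4 (1 new):
  { a }  = X∖{ b, c, d, e }
Pass 5 adds nothing — fixpoint reached.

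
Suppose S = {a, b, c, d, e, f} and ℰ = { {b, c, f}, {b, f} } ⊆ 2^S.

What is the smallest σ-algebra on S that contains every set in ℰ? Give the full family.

Begin from { ∅, {b, f}, {b, c, f}, S } (that is, ℰ plus ∅ and S).
Iteration 1 (2 new):
  {a, d, e}  = complement {b, c, f}
  {a, c, d, e}  = complement {b, f}
  |family| = 6
Iteration 2. New:
  {a, b, d, e, f}  = {a, d, e} ∪ {b, f}
  |family| = 7
Iteration 3. New:
  {c}  = complement {a, b, d, e, f}
  |family| = 8
Iteration 4: already closed under ᶜ and ∪.

Hence σ(ℰ) has 8 members: { ∅, {c}, {b, f}, {a, d, e}, {b, c, f}, {a, c, d, e}, {a, b, d, e, f}, S }.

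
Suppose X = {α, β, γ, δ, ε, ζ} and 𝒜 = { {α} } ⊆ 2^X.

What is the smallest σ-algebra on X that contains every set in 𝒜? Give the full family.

Start: 𝒜 ∪ {∅, X} = { ∅, {α}, X }.
Round 1 (1 new):
  {β,γ,δ,ε,ζ}  = {α}ᶜ
  (now 4)
Round 2: no new sets; the family is a σ-algebra.

Therefore σ(𝒜) = { ∅, {α}, {β,γ,δ,ε,ζ}, X } (|σ(𝒜)| = 4).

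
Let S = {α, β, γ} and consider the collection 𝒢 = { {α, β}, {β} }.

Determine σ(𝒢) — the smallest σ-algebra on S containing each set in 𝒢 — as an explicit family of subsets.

Take S₀ = 𝒢 ∪ {∅, S} = { {}, {β}, {α, β}, S }.
Iteration 1 adds 2:
  {γ}  = ᶜ of {α, β}
  {α, γ}  = ᶜ of {β}
Iteration 2 (1 new):
  {β, γ}  = {γ} ∪ {β}
Iteration 3: +1 →
  {α}  = ᶜ of {β, γ}
After Iteration 4 the family is unchanged; done.

|σ(𝒢)| = 8.  σ(𝒢) = { {}, {α}, {β}, {γ}, {α, β}, {α, γ}, {β, γ}, S }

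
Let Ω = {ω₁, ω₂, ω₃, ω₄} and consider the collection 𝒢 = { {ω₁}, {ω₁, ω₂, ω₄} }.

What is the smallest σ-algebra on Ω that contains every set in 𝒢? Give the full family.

Begin from { {}, {ω₁}, {ω₁, ω₂, ω₄}, Ω } (that is, 𝒢 plus ∅ and Ω).
Step 1: +2 →
  {ω₃}  = Ω∖{ω₁, ω₂, ω₄}
  {ω₂, ω₃, ω₄}  = Ω∖{ω₁}
  [6 total]
Step 2. New:
  {ω₁, ω₃}  = {ω₃} ∪ {ω₁}
  [7 total]
Step 3: 1 new —
  {ω₂, ω₄}  = Ω∖{ω₁, ω₃}
  [8 total]
Step 4 adds nothing — fixpoint reached.

Therefore σ(𝒢) = { {}, {ω₁}, {ω₃}, {ω₁, ω₃}, {ω₂, ω₄}, {ω₁, ω₂, ω₄}, {ω₂, ω₃, ω₄}, Ω } (|σ(𝒢)| = 8).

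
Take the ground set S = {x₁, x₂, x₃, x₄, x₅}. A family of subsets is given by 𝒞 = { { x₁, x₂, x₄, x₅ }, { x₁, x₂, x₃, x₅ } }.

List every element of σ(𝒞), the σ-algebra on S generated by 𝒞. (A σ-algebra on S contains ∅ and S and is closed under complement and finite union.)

Answer: σ(𝒞) = { {}, { x₃ }, { x₄ }, { x₃, x₄ }, { x₁, x₂, x₅ }, { x₁, x₂, x₃, x₅ }, { x₁, x₂, x₄, x₅ }, S }

Trace:
Start: 𝒞 ∪ {∅, S} = { {}, { x₁, x₂, x₃, x₅ }, { x₁, x₂, x₄, x₅ }, S }.
Pass 1: 2 new —
  { x₃ }  = { x₁, x₂, x₄, x₅ }ᶜ
  { x₄ }  = { x₁, x₂, x₃, x₅ }ᶜ
  — 6 sets.
Pass 2: +1 →
  { x₃, x₄ }  = { x₃ } ∪ { x₄ }
  — 7 sets.
Pass 3. New:
  { x₁, x₂, x₅ }  = { x₃, x₄ }ᶜ
  — 8 sets.
Pass 4: closed — nothing new.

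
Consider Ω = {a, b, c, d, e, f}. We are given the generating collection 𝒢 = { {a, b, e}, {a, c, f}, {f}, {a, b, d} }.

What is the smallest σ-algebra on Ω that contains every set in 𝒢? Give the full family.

Initial family (6 sets): { {}, {f}, {a, b, d}, {a, b, e}, {a, c, f}, Ω }.
Round 1. New:
  {b, d, e}  = {a, c, f}ᶜ
  {c, d, f}  = {a, b, e}ᶜ
  {c, e, f}  = {a, b, d}ᶜ
  {a, b, d, e}  = {a, b, e} ∪ {a, b, d}
  {a, b, d, f}  = {a, b, d} ∪ {f}
  {a, b, e, f}  = {a, b, e} ∪ {f}
  {a, b, c, d, e}  = {f}ᶜ
  {a, b, c, d, f}  = {a, c, f} ∪ {a, b, d}
  {a, b, c, e, f}  = {a, b, e} ∪ {a, c, f}
  [15 total]
Round 2 (11 new):
  {d}  = {a, b, c, e, f}ᶜ
  {e}  = {a, b, c, d, f}ᶜ
  {c, d}  = {a, b, e, f}ᶜ
  {c, e}  = {a, b, d, f}ᶜ
  {c, f}  = {a, b, d, e}ᶜ
  {a, c, d, f}  = {a, c, f} ∪ {c, d, f}
  {a, c, e, f}  = {a, c, f} ∪ {c, e, f}
  {b, d, e, f}  = {f} ∪ {b, d, e}
  {c, d, e, f}  = {c, e, f} ∪ {c, d, f}
  {a, b, d, e, f}  = {a, b, d, f} ∪ {a, b, d, e}
  {b, c, d, e, f}  = {c, e, f} ∪ {b, d, e}
  [26 total]
Round 3 adds 14:
  {a}  = {b, c, d, e, f}ᶜ
  {c}  = {a, b, d, e, f}ᶜ
  {a, b}  = {c, d, e, f}ᶜ
  {a, c}  = {b, d, e, f}ᶜ
  {b, d}  = {a, c, e, f}ᶜ
  {b, e}  = {a, c, d, f}ᶜ
  {d, e}  = {e} ∪ {d}
  {d, f}  = {f} ∪ {d}
  {e, f}  = {f} ∪ {e}
  {c, d, e}  = {c, d} ∪ {c, e}
  {a, b, c, d}  = {c, d} ∪ {a, b, d}
  {a, b, c, e}  = {c, e} ∪ {a, b, e}
  {b, c, d, e}  = {c, d} ∪ {b, d, e}
  {a, c, d, e, f}  = {c, d} ∪ {a, c, e, f}
  [40 total]
Round 4. New:
  {b}  = {a, c, d, e, f}ᶜ
  {a, d}  = {d} ∪ {a}
  {a, e}  = {a} ∪ {e}
  {a, f}  = {b, c, d, e}ᶜ
  {a, b, c}  = {a, c} ∪ {a, b}
  {a, b, f}  = {c, d, e}ᶜ
  {a, c, d}  = {c, d} ∪ {a, c}
  {a, c, e}  = {a, c} ∪ {c, e}
  {a, d, e}  = {d, e} ∪ {a}
  {a, d, f}  = {a} ∪ {d, f}
  {a, e, f}  = {a} ∪ {e, f}
  {b, c, d}  = {c, d} ∪ {b, d}
  {b, c, e}  = {c, e} ∪ {b, e}
  {b, d, f}  = {d, f} ∪ {b, d}
  {b, e, f}  = {b, e} ∪ {e, f}
  {d, e, f}  = {d, e} ∪ {e, f}
  {a, b, c, f}  = {d, e}ᶜ
  {a, c, d, e}  = {d, e} ∪ {a, c}
  {b, c, d, f}  = {c, f} ∪ {b, d}
  {b, c, e, f}  = {c, f} ∪ {b, e}
  [60 total]
Round 5. New:
  {b, c}  = {b} ∪ {c}
  {b, f}  = {a, c, d, e}ᶜ
  {b, c, f}  = {a, d, e}ᶜ
  {a, d, e, f}  = {e, f} ∪ {a, d, f}
  [64 total]
Round 6: stable.

Therefore σ(𝒢) = { {}, {a}, {b}, {c}, {d}, {e}, {f}, {a, b}, {a, c}, {a, d}, {a, e}, {a, f}, {b, c}, {b, d}, {b, e}, {b, f}, {c, d}, {c, e}, {c, f}, {d, e}, {d, f}, {e, f}, {a, b, c}, {a, b, d}, {a, b, e}, {a, b, f}, {a, c, d}, {a, c, e}, {a, c, f}, {a, d, e}, {a, d, f}, {a, e, f}, {b, c, d}, {b, c, e}, {b, c, f}, {b, d, e}, {b, d, f}, {b, e, f}, {c, d, e}, {c, d, f}, {c, e, f}, {d, e, f}, {a, b, c, d}, {a, b, c, e}, {a, b, c, f}, {a, b, d, e}, {a, b, d, f}, {a, b, e, f}, {a, c, d, e}, {a, c, d, f}, {a, c, e, f}, {a, d, e, f}, {b, c, d, e}, {b, c, d, f}, {b, c, e, f}, {b, d, e, f}, {c, d, e, f}, {a, b, c, d, e}, {a, b, c, d, f}, {a, b, c, e, f}, {a, b, d, e, f}, {a, c, d, e, f}, {b, c, d, e, f}, Ω } (|σ(𝒢)| = 64).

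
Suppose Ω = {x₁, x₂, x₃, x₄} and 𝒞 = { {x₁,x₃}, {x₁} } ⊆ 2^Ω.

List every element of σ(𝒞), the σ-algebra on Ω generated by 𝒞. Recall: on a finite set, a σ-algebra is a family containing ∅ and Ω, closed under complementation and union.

σ(𝒞) = { ∅, {x₁}, {x₃}, {x₁,x₃}, {x₂,x₄}, {x₁,x₂,x₄}, {x₂,x₃,x₄}, Ω }

Trace:
Start: 𝒞 ∪ {∅, Ω} = { ∅, {x₁}, {x₁,x₃}, Ω }.
Round 1. New:
  {x₂,x₄}  = complement {x₁,x₃}
  {x₂,x₃,x₄}  = complement {x₁}
  — 6 sets.
Round 2 adds 1:
  {x₁,x₂,x₄}  = {x₂,x₄} ∪ {x₁}
  — 7 sets.
Round 3: +1 →
  {x₃}  = complement {x₁,x₂,x₄}
  — 8 sets.
Round 4: stable.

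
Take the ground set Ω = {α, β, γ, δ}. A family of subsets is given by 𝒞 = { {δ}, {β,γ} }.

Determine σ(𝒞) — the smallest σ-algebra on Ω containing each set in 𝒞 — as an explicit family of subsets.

|σ(𝒞)| = 8.  σ(𝒞) = { {}, {α}, {δ}, {α,δ}, {β,γ}, {α,β,γ}, {β,γ,δ}, Ω }

Derivation:
Initial family (4 sets): { {}, {δ}, {β,γ}, Ω }.
Step 1 adds 3:
  {α,δ}  = ᶜ of {β,γ}
  {α,β,γ}  = ᶜ of {δ}
  {β,γ,δ}  = {δ} ∪ {β,γ}
Step 2 (1 new):
  {α}  = ᶜ of {β,γ,δ}
Step 3: already closed under ᶜ and ∪.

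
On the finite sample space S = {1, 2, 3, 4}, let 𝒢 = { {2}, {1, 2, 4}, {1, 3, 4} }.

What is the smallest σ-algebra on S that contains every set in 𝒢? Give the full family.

Begin from { ∅, {2}, {1, 2, 4}, {1, 3, 4}, S } (that is, 𝒢 plus ∅ and S).
Round 1. New:
  {3}  = S∖{1, 2, 4}
  |family| = 6
Round 2 adds 1:
  {2, 3}  = {3} ∪ {2}
  |family| = 7
Round 3. New:
  {1, 4}  = S∖{2, 3}
  |family| = 8
Round 4: closed — nothing new.

|σ(𝒢)| = 8.  σ(𝒢) = { ∅, {2}, {3}, {1, 4}, {2, 3}, {1, 2, 4}, {1, 3, 4}, S }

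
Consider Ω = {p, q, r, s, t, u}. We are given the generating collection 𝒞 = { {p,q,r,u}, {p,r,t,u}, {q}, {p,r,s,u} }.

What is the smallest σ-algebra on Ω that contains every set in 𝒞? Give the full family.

Initial family (6 sets): { {}, {q}, {p,q,r,u}, {p,r,s,u}, {p,r,t,u}, Ω }.
Pass 1: +6 →
  {q,s}  = Ω∖{p,r,t,u}
  {q,t}  = Ω∖{p,r,s,u}
  {s,t}  = Ω∖{p,q,r,u}
  {p,q,r,s,u}  = {p,r,s,u} ∪ {q}
  {p,q,r,t,u}  = {p,r,t,u} ∪ {q}
  {p,r,s,t,u}  = Ω∖{q}
  (now 12)
Pass 2: 3 new —
  {s}  = Ω∖{p,q,r,t,u}
  {t}  = Ω∖{p,q,r,s,u}
  {q,s,t}  = {q,t} ∪ {s,t}
  (now 15)
Pass 3 (1 new):
  {p,r,u}  = Ω∖{q,s,t}
  (now 16)
Pass 4: no new sets; the family is a σ-algebra.

Hence σ(𝒞) has 16 members: { {}, {q}, {s}, {t}, {q,s}, {q,t}, {s,t}, {p,r,u}, {q,s,t}, {p,q,r,u}, {p,r,s,u}, {p,r,t,u}, {p,q,r,s,u}, {p,q,r,t,u}, {p,r,s,t,u}, Ω }.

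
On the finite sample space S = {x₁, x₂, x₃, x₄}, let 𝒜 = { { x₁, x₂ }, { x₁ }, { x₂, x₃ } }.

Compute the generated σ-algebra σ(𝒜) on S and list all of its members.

|σ(𝒜)| = 16.  σ(𝒜) = { ∅, { x₁ }, { x₂ }, { x₃ }, { x₄ }, { x₁, x₂ }, { x₁, x₃ }, { x₁, x₄ }, { x₂, x₃ }, { x₂, x₄ }, { x₃, x₄ }, { x₁, x₂, x₃ }, { x₁, x₂, x₄ }, { x₁, x₃, x₄ }, { x₂, x₃, x₄ }, S }

Trace:
Start: 𝒜 ∪ {∅, S} = { ∅, { x₁ }, { x₁, x₂ }, { x₂, x₃ }, S }.
Pass 1. New:
  { x₁, x₄ }  = complement { x₂, x₃ }
  { x₃, x₄ }  = complement { x₁, x₂ }
  { x₁, x₂, x₃ }  = { x₂, x₃ } ∪ { x₁, x₂ }
  { x₂, x₃, x₄ }  = complement { x₁ }
  (now 9)
Pass 2: 3 new —
  { x₄ }  = complement { x₁, x₂, x₃ }
  { x₁, x₂, x₄ }  = { x₁, x₂ } ∪ { x₁, x₄ }
  { x₁, x₃, x₄ }  = { x₃, x₄ } ∪ { x₁, x₄ }
  (now 12)
Pass 3 adds 2:
  { x₂ }  = complement { x₁, x₃, x₄ }
  { x₃ }  = complement { x₁, x₂, x₄ }
  (now 14)
Pass 4. New:
  { x₁, x₃ }  = { x₃ } ∪ { x₁ }
  { x₂, x₄ }  = { x₄ } ∪ { x₂ }
  (now 16)
Pass 5: stable.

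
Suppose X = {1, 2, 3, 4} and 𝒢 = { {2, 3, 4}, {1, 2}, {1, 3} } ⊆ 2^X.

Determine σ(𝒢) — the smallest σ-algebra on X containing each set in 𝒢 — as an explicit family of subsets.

Initial family (5 sets): { ∅, {1, 2}, {1, 3}, {2, 3, 4}, X }.
Pass 1. New:
  {1}  = complement {2, 3, 4}
  {2, 4}  = complement {1, 3}
  {3, 4}  = complement {1, 2}
  {1, 2, 3}  = {1, 2} ∪ {1, 3}
Pass 2 (3 new):
  {4}  = complement {1, 2, 3}
  {1, 2, 4}  = {1, 2} ∪ {2, 4}
  {1, 3, 4}  = {3, 4} ∪ {1, 3}
Pass 3. New:
  {2}  = complement {1, 3, 4}
  {3}  = complement {1, 2, 4}
  {1, 4}  = {4} ∪ {1}
Pass 4: +1 →
  {2, 3}  = complement {1, 4}
Pass 5: closed — nothing new.

σ(𝒢) = { ∅, {1}, {2}, {3}, {4}, {1, 2}, {1, 3}, {1, 4}, {2, 3}, {2, 4}, {3, 4}, {1, 2, 3}, {1, 2, 4}, {1, 3, 4}, {2, 3, 4}, X }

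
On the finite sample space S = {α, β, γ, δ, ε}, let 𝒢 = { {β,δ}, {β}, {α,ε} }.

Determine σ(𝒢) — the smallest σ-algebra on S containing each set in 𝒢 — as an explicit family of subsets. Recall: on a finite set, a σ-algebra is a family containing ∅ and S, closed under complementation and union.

σ(𝒢) (16 sets): { ∅, {β}, {γ}, {δ}, {α,ε}, {β,γ}, {β,δ}, {γ,δ}, {α,β,ε}, {α,γ,ε}, {α,δ,ε}, {β,γ,δ}, {α,β,γ,ε}, {α,β,δ,ε}, {α,γ,δ,ε}, S }

Working:
Seed the family with 𝒢 together with ∅ and S: { ∅, {β}, {α,ε}, {β,δ}, S }.
Iteration 1: +5 →
  {α,β,ε}  = {α,ε} ∪ {β}
  {α,γ,ε}  = {β,δ}ᶜ
  {β,γ,δ}  = {α,ε}ᶜ
  {α,β,δ,ε}  = {α,ε} ∪ {β,δ}
  {α,γ,δ,ε}  = {β}ᶜ
  — 10 sets.
Iteration 2: +3 →
  {γ}  = {α,β,δ,ε}ᶜ
  {γ,δ}  = {α,β,ε}ᶜ
  {α,β,γ,ε}  = {α,γ,ε} ∪ {β}
  — 13 sets.
Iteration 3: +2 →
  {δ}  = {α,β,γ,ε}ᶜ
  {β,γ}  = {γ} ∪ {β}
  — 15 sets.
Iteration 4 (1 new):
  {α,δ,ε}  = {β,γ}ᶜ
  — 16 sets.
Iteration 5: stable.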